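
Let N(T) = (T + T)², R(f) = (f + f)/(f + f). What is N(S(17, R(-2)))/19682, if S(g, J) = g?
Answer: 578/9841 ≈ 0.058734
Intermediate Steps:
R(f) = 1 (R(f) = (2*f)/((2*f)) = (2*f)*(1/(2*f)) = 1)
N(T) = 4*T² (N(T) = (2*T)² = 4*T²)
N(S(17, R(-2)))/19682 = (4*17²)/19682 = (4*289)*(1/19682) = 1156*(1/19682) = 578/9841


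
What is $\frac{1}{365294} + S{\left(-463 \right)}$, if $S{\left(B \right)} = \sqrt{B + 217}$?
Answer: $\frac{1}{365294} + i \sqrt{246} \approx 2.7375 \cdot 10^{-6} + 15.684 i$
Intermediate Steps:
$S{\left(B \right)} = \sqrt{217 + B}$
$\frac{1}{365294} + S{\left(-463 \right)} = \frac{1}{365294} + \sqrt{217 - 463} = \frac{1}{365294} + \sqrt{-246} = \frac{1}{365294} + i \sqrt{246}$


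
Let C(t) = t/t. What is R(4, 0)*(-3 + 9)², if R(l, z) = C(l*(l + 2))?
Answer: 36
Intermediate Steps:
C(t) = 1
R(l, z) = 1
R(4, 0)*(-3 + 9)² = 1*(-3 + 9)² = 1*6² = 1*36 = 36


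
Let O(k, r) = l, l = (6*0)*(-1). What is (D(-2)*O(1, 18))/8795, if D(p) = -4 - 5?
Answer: 0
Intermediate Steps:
D(p) = -9
l = 0 (l = 0*(-1) = 0)
O(k, r) = 0
(D(-2)*O(1, 18))/8795 = -9*0/8795 = 0*(1/8795) = 0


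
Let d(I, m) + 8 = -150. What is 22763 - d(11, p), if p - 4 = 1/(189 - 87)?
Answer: 22921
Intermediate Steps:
p = 409/102 (p = 4 + 1/(189 - 87) = 4 + 1/102 = 409/102 ≈ 4.0098)
d(I, m) = -158 (d(I, m) = -8 - 150 = -158)
22763 - d(11, p) = 22763 - 1*(-158) = 22763 + 158 = 22921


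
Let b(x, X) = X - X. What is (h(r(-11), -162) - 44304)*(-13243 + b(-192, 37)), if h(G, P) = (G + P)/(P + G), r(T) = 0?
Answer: 586704629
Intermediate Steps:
h(G, P) = 1 (h(G, P) = (G + P)/(G + P) = 1)
b(x, X) = 0
(h(r(-11), -162) - 44304)*(-13243 + b(-192, 37)) = (1 - 44304)*(-13243 + 0) = -44303*(-13243) = 586704629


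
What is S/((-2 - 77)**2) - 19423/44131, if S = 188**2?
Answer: 1438547121/275421571 ≈ 5.2231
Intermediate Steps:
S = 35344
S/((-2 - 77)**2) - 19423/44131 = 35344/((-2 - 77)**2) - 19423/44131 = 35344/((-79)**2) - 19423*1/44131 = 35344/6241 - 19423/44131 = 1438547121/275421571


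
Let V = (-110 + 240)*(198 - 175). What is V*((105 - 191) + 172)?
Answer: 257140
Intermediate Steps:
V = 2990 (V = 130*23 = 2990)
V*((105 - 191) + 172) = 2990*((105 - 191) + 172) = 2990*(-86 + 172) = 2990*86 = 257140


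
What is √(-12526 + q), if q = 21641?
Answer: √9115 ≈ 95.473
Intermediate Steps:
√(-12526 + q) = √(-12526 + 21641) = √9115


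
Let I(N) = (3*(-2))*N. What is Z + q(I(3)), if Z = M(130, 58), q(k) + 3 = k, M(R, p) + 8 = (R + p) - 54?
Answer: 105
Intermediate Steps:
I(N) = -6*N
M(R, p) = -62 + R + p (M(R, p) = -8 + ((R + p) - 54) = -8 + (-54 + R + p) = -62 + R + p)
q(k) = -3 + k
Z = 126 (Z = -62 + 130 + 58 = 126)
Z + q(I(3)) = 126 + (-3 - 6*3) = 126 + (-3 - 18) = 126 - 21 = 105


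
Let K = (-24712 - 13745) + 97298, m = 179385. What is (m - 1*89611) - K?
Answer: 30933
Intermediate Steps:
K = 58841 (K = -38457 + 97298 = 58841)
(m - 1*89611) - K = (179385 - 1*89611) - 1*58841 = (179385 - 89611) - 58841 = 89774 - 58841 = 30933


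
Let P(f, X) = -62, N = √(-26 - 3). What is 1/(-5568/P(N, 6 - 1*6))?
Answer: 31/2784 ≈ 0.011135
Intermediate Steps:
N = I*√29 (N = √(-29) = I*√29 ≈ 5.3852*I)
1/(-5568/P(N, 6 - 1*6)) = 1/(-5568/(-62)) = 1/(-5568*(-1/62)) = 1/(2784/31) = 31/2784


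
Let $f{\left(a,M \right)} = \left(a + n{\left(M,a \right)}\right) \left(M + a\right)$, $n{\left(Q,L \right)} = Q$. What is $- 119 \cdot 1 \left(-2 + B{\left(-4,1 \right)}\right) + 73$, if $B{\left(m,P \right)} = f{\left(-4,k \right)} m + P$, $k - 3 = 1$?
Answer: $192$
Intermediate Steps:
$k = 4$ ($k = 3 + 1 = 4$)
$f{\left(a,M \right)} = \left(M + a\right)^{2}$ ($f{\left(a,M \right)} = \left(a + M\right) \left(M + a\right) = \left(M + a\right) \left(M + a\right) = \left(M + a\right)^{2}$)
$B{\left(m,P \right)} = P$ ($B{\left(m,P \right)} = \left(4^{2} + \left(-4\right)^{2} + 2 \cdot 4 \left(-4\right)\right) m + P = \left(16 + 16 - 32\right) m + P = 0 m + P = 0 + P = P$)
$- 119 \cdot 1 \left(-2 + B{\left(-4,1 \right)}\right) + 73 = - 119 \cdot 1 \left(-2 + 1\right) + 73 = - 119 \cdot 1 \left(-1\right) + 73 = \left(-119\right) \left(-1\right) + 73 = 119 + 73 = 192$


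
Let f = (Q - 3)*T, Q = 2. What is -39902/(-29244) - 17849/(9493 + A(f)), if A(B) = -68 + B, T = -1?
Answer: -2025832/3828527 ≈ -0.52914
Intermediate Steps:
f = 1 (f = (2 - 3)*(-1) = -1*(-1) = 1)
-39902/(-29244) - 17849/(9493 + A(f)) = -39902/(-29244) - 17849/(9493 + (-68 + 1)) = -39902*(-1/29244) - 17849/(9493 - 67) = 19951/14622 - 17849/9426 = -2025832/3828527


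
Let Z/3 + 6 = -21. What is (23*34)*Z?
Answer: -63342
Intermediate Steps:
Z = -81 (Z = -18 + 3*(-21) = -18 - 63 = -81)
(23*34)*Z = (23*34)*(-81) = 782*(-81) = -63342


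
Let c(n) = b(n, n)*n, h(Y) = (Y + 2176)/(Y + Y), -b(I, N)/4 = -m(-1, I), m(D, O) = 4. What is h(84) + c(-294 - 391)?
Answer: -459755/42 ≈ -10947.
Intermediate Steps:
b(I, N) = 16 (b(I, N) = -(-4)*4 = -4*(-4) = 16)
h(Y) = (2176 + Y)/(2*Y) (h(Y) = (2176 + Y)/((2*Y)) = (2176 + Y)*(1/(2*Y)) = (2176 + Y)/(2*Y))
c(n) = 16*n
h(84) + c(-294 - 391) = (1/2)*(2176 + 84)/84 + 16*(-294 - 391) = (1/2)*(1/84)*2260 + 16*(-685) = 565/42 - 10960 = -459755/42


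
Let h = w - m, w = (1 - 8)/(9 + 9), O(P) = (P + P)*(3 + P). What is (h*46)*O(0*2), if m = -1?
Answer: 0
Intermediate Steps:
O(P) = 2*P*(3 + P) (O(P) = (2*P)*(3 + P) = 2*P*(3 + P))
w = -7/18 ≈ -0.38889
h = 11/18 (h = -7/18 - 1*(-1) = -7/18 + 1 = 11/18 ≈ 0.61111)
(h*46)*O(0*2) = ((11/18)*46)*(2*(0*2)*(3 + 0*2)) = 253*(2*0*(3 + 0))/9 = 253*(2*0*3)/9 = (253/9)*0 = 0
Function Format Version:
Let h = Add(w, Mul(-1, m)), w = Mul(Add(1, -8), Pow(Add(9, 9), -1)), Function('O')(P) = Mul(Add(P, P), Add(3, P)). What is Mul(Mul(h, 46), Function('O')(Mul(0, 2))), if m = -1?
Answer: 0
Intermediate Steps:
Function('O')(P) = Mul(2, P, Add(3, P)) (Function('O')(P) = Mul(Mul(2, P), Add(3, P)) = Mul(2, P, Add(3, P)))
w = Rational(-7, 18) (w = Mul(-7, Pow(18, -1)) = Mul(-7, Rational(1, 18)) = Rational(-7, 18) ≈ -0.38889)
h = Rational(11, 18) (h = Add(Rational(-7, 18), Mul(-1, -1)) = Add(Rational(-7, 18), 1) = Rational(11, 18) ≈ 0.61111)
Mul(Mul(h, 46), Function('O')(Mul(0, 2))) = Mul(Mul(Rational(11, 18), 46), Mul(2, Mul(0, 2), Add(3, Mul(0, 2)))) = Mul(Rational(253, 9), Mul(2, 0, Add(3, 0))) = Mul(Rational(253, 9), Mul(2, 0, 3)) = Mul(Rational(253, 9), 0) = 0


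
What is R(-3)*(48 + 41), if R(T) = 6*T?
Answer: -1602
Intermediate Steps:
R(-3)*(48 + 41) = (6*(-3))*(48 + 41) = -18*89 = -1602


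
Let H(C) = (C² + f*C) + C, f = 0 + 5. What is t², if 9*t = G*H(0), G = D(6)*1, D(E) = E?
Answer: 0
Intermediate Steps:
f = 5
H(C) = C² + 6*C (H(C) = (C² + 5*C) + C = C² + 6*C)
G = 6 (G = 6*1 = 6)
t = 0 (t = (6*(0*(6 + 0)))/9 = (6*(0*6))/9 = (6*0)/9 = (⅑)*0 = 0)
t² = 0² = 0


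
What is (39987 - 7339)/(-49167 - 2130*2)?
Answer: -2968/4857 ≈ -0.61108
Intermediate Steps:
(39987 - 7339)/(-49167 - 2130*2) = 32648/(-49167 - 4260) = 32648/(-53427) = 32648*(-1/53427) = -2968/4857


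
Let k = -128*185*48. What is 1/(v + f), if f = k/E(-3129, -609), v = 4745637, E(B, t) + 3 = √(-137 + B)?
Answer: 345452691/1639781387559359 - 75776*I*√3266/4919344162678077 ≈ 2.1067e-7 - 8.803e-10*I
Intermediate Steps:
E(B, t) = -3 + √(-137 + B)
k = -1136640 (k = -23680*48 = -1136640)
f = -1136640/(-3 + I*√3266) (f = -1136640/(-3 + √(-137 - 3129)) = -1136640/(-3 + √(-3266)) = -1136640/(-3 + I*√3266) ≈ 1041.2 + 19834.0*I)
1/(v + f) = 1/(4745637 + (681984/655 + 227328*I*√3266/655)) = 1/(3109074219/655 + 227328*I*√3266/655)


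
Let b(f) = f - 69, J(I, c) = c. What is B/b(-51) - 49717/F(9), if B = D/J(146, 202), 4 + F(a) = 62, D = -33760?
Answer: -15039775/17574 ≈ -855.80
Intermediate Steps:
F(a) = 58 (F(a) = -4 + 62 = 58)
B = -16880/101 (B = -33760/202 = -33760*1/202 = -16880/101 ≈ -167.13)
b(f) = -69 + f
B/b(-51) - 49717/F(9) = -16880/(101*(-69 - 51)) - 49717/58 = -16880/101/(-120) - 49717*1/58 = -16880/101*(-1/120) - 49717/58 = 422/303 - 49717/58 = -15039775/17574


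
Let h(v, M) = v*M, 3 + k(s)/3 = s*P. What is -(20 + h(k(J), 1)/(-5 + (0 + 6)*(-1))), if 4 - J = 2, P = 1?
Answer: -223/11 ≈ -20.273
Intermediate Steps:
J = 2 (J = 4 - 1*2 = 4 - 2 = 2)
k(s) = -9 + 3*s (k(s) = -9 + 3*(s*1) = -9 + 3*s)
h(v, M) = M*v
-(20 + h(k(J), 1)/(-5 + (0 + 6)*(-1))) = -(20 + (1*(-9 + 3*2))/(-5 + (0 + 6)*(-1))) = -(20 + (1*(-9 + 6))/(-5 + 6*(-1))) = -(20 + (1*(-3))/(-5 - 6)) = -(20 - 3/(-11)) = -(20 - 3*(-1/11)) = -(20 + 3/11) = -1*223/11 = -223/11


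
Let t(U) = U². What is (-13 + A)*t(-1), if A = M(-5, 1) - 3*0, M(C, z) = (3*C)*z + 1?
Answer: -27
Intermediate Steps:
M(C, z) = 1 + 3*C*z (M(C, z) = 3*C*z + 1 = 1 + 3*C*z)
A = -14 (A = (1 + 3*(-5)*1) - 3*0 = (1 - 15) + 0 = -14 + 0 = -14)
(-13 + A)*t(-1) = (-13 - 14)*(-1)² = -27*1 = -27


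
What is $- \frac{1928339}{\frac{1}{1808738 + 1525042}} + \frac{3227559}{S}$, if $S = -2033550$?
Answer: $- \frac{4357665819485122853}{677850} \approx -6.4287 \cdot 10^{12}$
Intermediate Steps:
$- \frac{1928339}{\frac{1}{1808738 + 1525042}} + \frac{3227559}{S} = - \frac{1928339}{\frac{1}{1808738 + 1525042}} + \frac{3227559}{-2033550} = - \frac{1928339}{\frac{1}{3333780}} + 3227559 \left(- \frac{1}{2033550}\right) = - 1928339 \frac{1}{\frac{1}{3333780}} - \frac{1075853}{677850} = \left(-1928339\right) 3333780 - \frac{1075853}{677850} = -6428657991420 - \frac{1075853}{677850} = - \frac{4357665819485122853}{677850}$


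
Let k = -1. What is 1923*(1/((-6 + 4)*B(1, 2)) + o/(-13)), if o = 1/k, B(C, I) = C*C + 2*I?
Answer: -5769/130 ≈ -44.377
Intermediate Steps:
B(C, I) = C² + 2*I
o = -1 (o = 1/(-1) = -1)
1923*(1/((-6 + 4)*B(1, 2)) + o/(-13)) = 1923*(1/((-6 + 4)*(1² + 2*2)) - 1/(-13)) = 1923*(1/((-2)*(1 + 4)) - 1*(-1/13)) = 1923*(-½/5 + 1/13) = 1923*(-½*⅕ + 1/13) = 1923*(-⅒ + 1/13) = 1923*(-3/130) = -5769/130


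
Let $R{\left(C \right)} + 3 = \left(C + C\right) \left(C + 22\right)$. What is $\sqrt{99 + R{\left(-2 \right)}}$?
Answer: $4$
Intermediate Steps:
$R{\left(C \right)} = -3 + 2 C \left(22 + C\right)$ ($R{\left(C \right)} = -3 + \left(C + C\right) \left(C + 22\right) = -3 + 2 C \left(22 + C\right)$)
$\sqrt{99 + R{\left(-2 \right)}} = \sqrt{99 + \left(-3 + 2 \left(-2\right)^{2} + 44 \left(-2\right)\right)} = \sqrt{99 - 83} = \sqrt{16} = 4$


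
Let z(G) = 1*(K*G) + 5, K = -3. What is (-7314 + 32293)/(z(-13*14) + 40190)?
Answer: 24979/40741 ≈ 0.61312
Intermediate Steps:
z(G) = 5 - 3*G (z(G) = 1*(-3*G) + 5 = -3*G + 5 = 5 - 3*G)
(-7314 + 32293)/(z(-13*14) + 40190) = (-7314 + 32293)/((5 - (-39)*14) + 40190) = 24979/((5 - 3*(-182)) + 40190) = 24979/((5 + 546) + 40190) = 24979/(551 + 40190) = 24979/40741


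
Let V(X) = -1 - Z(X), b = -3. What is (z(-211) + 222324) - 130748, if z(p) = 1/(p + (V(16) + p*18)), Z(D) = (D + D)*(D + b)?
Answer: 405315375/4426 ≈ 91576.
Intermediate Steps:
Z(D) = 2*D*(-3 + D) (Z(D) = (D + D)*(D - 3) = (2*D)*(-3 + D) = 2*D*(-3 + D))
V(X) = -1 - 2*X*(-3 + X)
z(p) = 1/(-417 + 19*p) (z(p) = 1/(p + ((-1 - 2*16*(-3 + 16)) + p*18)) = 1/(p + ((-1 - 2*16*13) + 18*p)) = 1/(p + ((-1 - 416) + 18*p)) = 1/(p + (-417 + 18*p)) = 1/(-417 + 19*p))
(z(-211) + 222324) - 130748 = (1/(-417 + 19*(-211)) + 222324) - 130748 = (1/(-417 - 4009) + 222324) - 130748 = (1/(-4426) + 222324) - 130748 = (-1/4426 + 222324) - 130748 = 984006023/4426 - 130748 = 405315375/4426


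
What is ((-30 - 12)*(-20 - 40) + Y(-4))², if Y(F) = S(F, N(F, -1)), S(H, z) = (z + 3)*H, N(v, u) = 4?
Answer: 6210064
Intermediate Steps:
S(H, z) = H*(3 + z) (S(H, z) = (3 + z)*H = H*(3 + z))
Y(F) = 7*F (Y(F) = F*(3 + 4) = F*7 = 7*F)
((-30 - 12)*(-20 - 40) + Y(-4))² = ((-30 - 12)*(-20 - 40) + 7*(-4))² = (-42*(-60) - 28)² = (2520 - 28)² = 2492² = 6210064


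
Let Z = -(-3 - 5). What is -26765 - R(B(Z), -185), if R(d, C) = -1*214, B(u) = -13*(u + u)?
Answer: -26551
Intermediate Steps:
Z = 8 (Z = -1*(-8) = 8)
B(u) = -26*u
R(d, C) = -214
-26765 - R(B(Z), -185) = -26765 - 1*(-214) = -26765 + 214 = -26551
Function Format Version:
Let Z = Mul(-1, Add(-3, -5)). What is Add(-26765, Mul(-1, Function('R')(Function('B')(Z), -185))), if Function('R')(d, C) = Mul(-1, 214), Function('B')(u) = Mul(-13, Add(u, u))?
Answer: -26551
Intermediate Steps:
Z = 8 (Z = Mul(-1, -8) = 8)
Function('B')(u) = Mul(-26, u) (Function('B')(u) = Mul(-13, Mul(2, u)) = Mul(-26, u))
Function('R')(d, C) = -214
Add(-26765, Mul(-1, Function('R')(Function('B')(Z), -185))) = Add(-26765, Mul(-1, -214)) = Add(-26765, 214) = -26551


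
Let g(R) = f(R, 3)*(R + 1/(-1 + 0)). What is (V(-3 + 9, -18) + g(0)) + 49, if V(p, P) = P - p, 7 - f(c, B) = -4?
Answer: 14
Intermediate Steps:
f(c, B) = 11 (f(c, B) = 7 - 1*(-4) = 7 + 4 = 11)
g(R) = -11 + 11*R (g(R) = 11*(R + 1/(-1 + 0)) = 11*(R + 1/(-1)) = 11*(R - 1) = 11*(-1 + R) = -11 + 11*R)
(V(-3 + 9, -18) + g(0)) + 49 = ((-18 - (-3 + 9)) + (-11 + 11*0)) + 49 = ((-18 - 1*6) + (-11 + 0)) + 49 = ((-18 - 6) - 11) + 49 = (-24 - 11) + 49 = -35 + 49 = 14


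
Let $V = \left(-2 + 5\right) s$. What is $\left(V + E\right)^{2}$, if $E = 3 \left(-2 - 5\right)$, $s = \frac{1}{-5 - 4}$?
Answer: $\frac{4096}{9} \approx 455.11$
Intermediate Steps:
$s = - \frac{1}{9}$ ($s = \frac{1}{-9} = - \frac{1}{9} \approx -0.11111$)
$E = -21$ ($E = 3 \left(-7\right) = -21$)
$V = - \frac{1}{3}$ ($V = \left(-2 + 5\right) \left(- \frac{1}{9}\right) = 3 \left(- \frac{1}{9}\right) = - \frac{1}{3} \approx -0.33333$)
$\left(V + E\right)^{2} = \left(- \frac{1}{3} - 21\right)^{2} = \left(- \frac{64}{3}\right)^{2} = \frac{4096}{9}$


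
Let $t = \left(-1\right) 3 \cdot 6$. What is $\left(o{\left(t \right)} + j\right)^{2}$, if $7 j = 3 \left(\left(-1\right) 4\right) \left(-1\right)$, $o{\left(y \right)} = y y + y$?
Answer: $\frac{4639716}{49} \approx 94688.0$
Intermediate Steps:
$t = -18$ ($t = \left(-3\right) 6 = -18$)
$o{\left(y \right)} = y + y^{2}$ ($o{\left(y \right)} = y^{2} + y = y + y^{2}$)
$j = \frac{12}{7}$ ($j = \frac{3 \left(\left(-1\right) 4\right) \left(-1\right)}{7} = \frac{3 \left(-4\right) \left(-1\right)}{7} = \frac{\left(-12\right) \left(-1\right)}{7} = \frac{1}{7} \cdot 12 = \frac{12}{7} \approx 1.7143$)
$\left(o{\left(t \right)} + j\right)^{2} = \left(- 18 \left(1 - 18\right) + \frac{12}{7}\right)^{2} = \left(\left(-18\right) \left(-17\right) + \frac{12}{7}\right)^{2} = \left(306 + \frac{12}{7}\right)^{2} = \left(\frac{2154}{7}\right)^{2} = \frac{4639716}{49}$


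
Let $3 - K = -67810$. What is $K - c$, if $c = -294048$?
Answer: $361861$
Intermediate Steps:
$K = 67813$ ($K = 3 - -67810 = 3 + 67810 = 67813$)
$K - c = 67813 - -294048 = 67813 + 294048 = 361861$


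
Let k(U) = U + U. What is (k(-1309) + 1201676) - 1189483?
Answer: 9575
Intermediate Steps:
k(U) = 2*U
(k(-1309) + 1201676) - 1189483 = (2*(-1309) + 1201676) - 1189483 = (-2618 + 1201676) - 1189483 = 1199058 - 1189483 = 9575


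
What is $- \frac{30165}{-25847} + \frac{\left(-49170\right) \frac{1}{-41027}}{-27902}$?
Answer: $\frac{17264835528210}{14793987347419} \approx 1.167$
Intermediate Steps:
$- \frac{30165}{-25847} + \frac{\left(-49170\right) \frac{1}{-41027}}{-27902} = \left(-30165\right) \left(- \frac{1}{25847}\right) + \left(-49170\right) \left(- \frac{1}{41027}\right) \left(- \frac{1}{27902}\right) = \frac{30165}{25847} + \frac{49170}{41027} \left(- \frac{1}{27902}\right) = \frac{30165}{25847} - \frac{24585}{572367677} = \frac{17264835528210}{14793987347419}$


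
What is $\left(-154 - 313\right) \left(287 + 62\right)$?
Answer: $-162983$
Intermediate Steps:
$\left(-154 - 313\right) \left(287 + 62\right) = \left(-467\right) 349 = -162983$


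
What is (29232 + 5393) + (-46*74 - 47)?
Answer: 31174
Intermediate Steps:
(29232 + 5393) + (-46*74 - 47) = 34625 + (-3404 - 47) = 34625 - 3451 = 31174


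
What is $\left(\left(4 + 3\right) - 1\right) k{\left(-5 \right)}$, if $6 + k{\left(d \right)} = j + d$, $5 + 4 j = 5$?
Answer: $-66$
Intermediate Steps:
$j = 0$ ($j = - \frac{5}{4} + \frac{1}{4} \cdot 5 = - \frac{5}{4} + \frac{5}{4} = 0$)
$k{\left(d \right)} = -6 + d$ ($k{\left(d \right)} = -6 + \left(0 + d\right) = -6 + d$)
$\left(\left(4 + 3\right) - 1\right) k{\left(-5 \right)} = \left(\left(4 + 3\right) - 1\right) \left(-6 - 5\right) = \left(7 - 1\right) \left(-11\right) = 6 \left(-11\right) = -66$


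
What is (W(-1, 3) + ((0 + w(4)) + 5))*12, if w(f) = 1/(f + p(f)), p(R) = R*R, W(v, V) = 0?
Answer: 303/5 ≈ 60.600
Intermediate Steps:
p(R) = R**2
w(f) = 1/(f + f**2)
(W(-1, 3) + ((0 + w(4)) + 5))*12 = (0 + ((0 + 1/(4*(1 + 4))) + 5))*12 = (0 + ((0 + (1/4)/5) + 5))*12 = (0 + ((0 + (1/4)*(1/5)) + 5))*12 = (0 + ((0 + 1/20) + 5))*12 = (0 + (1/20 + 5))*12 = (0 + 101/20)*12 = (101/20)*12 = 303/5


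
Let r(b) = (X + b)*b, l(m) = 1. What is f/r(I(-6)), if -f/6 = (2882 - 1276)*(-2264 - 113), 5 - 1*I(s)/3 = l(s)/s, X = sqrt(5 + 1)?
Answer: 91619088/937 - 183238176*sqrt(6)/29047 ≈ 82327.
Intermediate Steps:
X = sqrt(6) ≈ 2.4495
I(s) = 15 - 3/s
f = 22904772 (f = -6*(2882 - 1276)*(-2264 - 113) = -9636*(-2377) = -6*(-3817462) = 22904772)
r(b) = b*(b + sqrt(6)) (r(b) = (sqrt(6) + b)*b = (b + sqrt(6))*b = b*(b + sqrt(6)))
f/r(I(-6)) = 22904772/(((15 - 3/(-6))*((15 - 3/(-6)) + sqrt(6)))) = 22904772/(((15 - 3*(-1/6))*((15 - 3*(-1/6)) + sqrt(6)))) = 22904772/(((15 + 1/2)*((15 + 1/2) + sqrt(6)))) = 22904772/((31*(31/2 + sqrt(6))/2)) = 22904772/(961/4 + 31*sqrt(6)/2)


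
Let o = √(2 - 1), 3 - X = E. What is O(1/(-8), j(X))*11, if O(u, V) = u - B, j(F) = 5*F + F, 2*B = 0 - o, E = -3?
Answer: 33/8 ≈ 4.1250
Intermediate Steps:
X = 6 (X = 3 - 1*(-3) = 3 + 3 = 6)
o = 1 (o = √1 = 1)
B = -½ (B = (0 - 1*1)/2 = (0 - 1)/2 = (½)*(-1) = -½ ≈ -0.50000)
j(F) = 6*F
O(u, V) = ½ + u (O(u, V) = u - 1*(-½) = u + ½ = ½ + u)
O(1/(-8), j(X))*11 = (½ + 1/(-8))*11 = (½ - ⅛)*11 = (3/8)*11 = 33/8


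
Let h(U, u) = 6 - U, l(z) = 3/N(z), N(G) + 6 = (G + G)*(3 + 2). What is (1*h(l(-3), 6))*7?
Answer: 511/12 ≈ 42.583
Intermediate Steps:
N(G) = -6 + 10*G (N(G) = -6 + (G + G)*(3 + 2) = -6 + (2*G)*5 = -6 + 10*G)
l(z) = 3/(-6 + 10*z)
(1*h(l(-3), 6))*7 = (1*(6 - 3/(2*(-3 + 5*(-3)))))*7 = (1*(6 - 3/(2*(-3 - 15))))*7 = (1*(6 - 3/(2*(-18))))*7 = (1*(6 - 3*(-1)/(2*18)))*7 = (1*(6 - 1*(-1/12)))*7 = (1*(6 + 1/12))*7 = (1*(73/12))*7 = (73/12)*7 = 511/12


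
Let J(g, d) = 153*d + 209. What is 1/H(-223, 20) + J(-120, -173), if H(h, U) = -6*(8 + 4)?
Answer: -1890721/72 ≈ -26260.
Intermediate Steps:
H(h, U) = -72 (H(h, U) = -6*12 = -72)
J(g, d) = 209 + 153*d
1/H(-223, 20) + J(-120, -173) = 1/(-72) + (209 + 153*(-173)) = -1/72 + (209 - 26469) = -1/72 - 26260 = -1890721/72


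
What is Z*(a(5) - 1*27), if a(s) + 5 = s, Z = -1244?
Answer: 33588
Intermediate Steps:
a(s) = -5 + s
Z*(a(5) - 1*27) = -1244*((-5 + 5) - 1*27) = -1244*(0 - 27) = -1244*(-27) = 33588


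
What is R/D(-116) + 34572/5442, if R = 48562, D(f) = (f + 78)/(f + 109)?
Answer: 154269547/17233 ≈ 8952.0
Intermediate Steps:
D(f) = (78 + f)/(109 + f)
R/D(-116) + 34572/5442 = 48562/(((78 - 116)/(109 - 116))) + 34572/5442 = 48562/((-38/(-7))) + 34572*(1/5442) = 48562/((-1/7*(-38))) + 5762/907 = 48562/(38/7) + 5762/907 = 48562*(7/38) + 5762/907 = 169967/19 + 5762/907 = 154269547/17233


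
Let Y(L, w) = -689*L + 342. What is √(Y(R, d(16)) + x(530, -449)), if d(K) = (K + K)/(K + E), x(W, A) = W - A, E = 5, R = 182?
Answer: I*√124077 ≈ 352.25*I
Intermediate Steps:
d(K) = 2*K/(5 + K) (d(K) = (K + K)/(K + 5) = (2*K)/(5 + K) = 2*K/(5 + K))
Y(L, w) = 342 - 689*L
√(Y(R, d(16)) + x(530, -449)) = √((342 - 689*182) + (530 - 1*(-449))) = √((342 - 125398) + (530 + 449)) = √(-125056 + 979) = √(-124077) = I*√124077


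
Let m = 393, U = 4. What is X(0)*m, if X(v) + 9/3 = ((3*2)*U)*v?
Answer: -1179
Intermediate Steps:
X(v) = -3 + 24*v (X(v) = -3 + ((3*2)*4)*v = -3 + (6*4)*v = -3 + 24*v)
X(0)*m = (-3 + 24*0)*393 = (-3 + 0)*393 = -3*393 = -1179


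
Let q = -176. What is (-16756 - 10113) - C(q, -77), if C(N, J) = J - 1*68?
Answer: -26724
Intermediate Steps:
C(N, J) = -68 + J (C(N, J) = J - 68 = -68 + J)
(-16756 - 10113) - C(q, -77) = (-16756 - 10113) - (-68 - 77) = -26869 - 1*(-145) = -26869 + 145 = -26724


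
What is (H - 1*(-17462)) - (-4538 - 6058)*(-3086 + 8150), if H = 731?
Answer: 53676337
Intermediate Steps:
(H - 1*(-17462)) - (-4538 - 6058)*(-3086 + 8150) = (731 - 1*(-17462)) - (-4538 - 6058)*(-3086 + 8150) = (731 + 17462) - (-10596)*5064 = 18193 - 1*(-53658144) = 18193 + 53658144 = 53676337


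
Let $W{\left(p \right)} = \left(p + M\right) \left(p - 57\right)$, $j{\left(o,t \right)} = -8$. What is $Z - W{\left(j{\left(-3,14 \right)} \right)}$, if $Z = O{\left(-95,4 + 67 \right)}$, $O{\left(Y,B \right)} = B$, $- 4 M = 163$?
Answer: $- \frac{12391}{4} \approx -3097.8$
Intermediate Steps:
$M = - \frac{163}{4}$ ($M = \left(- \frac{1}{4}\right) 163 = - \frac{163}{4} \approx -40.75$)
$W{\left(p \right)} = \left(-57 + p\right) \left(- \frac{163}{4} + p\right)$ ($W{\left(p \right)} = \left(p - \frac{163}{4}\right) \left(p - 57\right) = \left(- \frac{163}{4} + p\right) \left(-57 + p\right) = \left(-57 + p\right) \left(- \frac{163}{4} + p\right)$)
$Z = 71$ ($Z = 4 + 67 = 71$)
$Z - W{\left(j{\left(-3,14 \right)} \right)} = 71 - \left(\frac{9291}{4} + \left(-8\right)^{2} - -782\right) = 71 - \left(\frac{9291}{4} + 64 + 782\right) = 71 - \frac{12675}{4} = - \frac{12391}{4}$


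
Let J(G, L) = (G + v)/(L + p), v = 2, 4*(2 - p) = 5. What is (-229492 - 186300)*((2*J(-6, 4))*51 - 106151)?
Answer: 839276567792/19 ≈ 4.4172e+10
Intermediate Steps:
p = ¾ (p = 2 - ¼*5 = 2 - 5/4 = ¾ ≈ 0.75000)
J(G, L) = (2 + G)/(¾ + L) (J(G, L) = (G + 2)/(L + ¾) = (2 + G)/(¾ + L))
(-229492 - 186300)*((2*J(-6, 4))*51 - 106151) = (-229492 - 186300)*((2*(4*(2 - 6)/(3 + 4*4)))*51 - 106151) = -415792*((2*(4*(-4)/(3 + 16)))*51 - 106151) = -415792*((2*(4*(-4)/19))*51 - 106151) = -415792*((2*(4*(1/19)*(-4)))*51 - 106151) = -415792*((2*(-16/19))*51 - 106151) = -415792*(-32/19*51 - 106151) = -415792*(-1632/19 - 106151) = -415792*(-2018501/19) = 839276567792/19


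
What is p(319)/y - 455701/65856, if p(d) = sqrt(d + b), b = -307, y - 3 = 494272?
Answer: -455701/65856 + 2*sqrt(3)/494275 ≈ -6.9196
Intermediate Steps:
y = 494275 (y = 3 + 494272 = 494275)
p(d) = sqrt(-307 + d) (p(d) = sqrt(d - 307) = sqrt(-307 + d))
p(319)/y - 455701/65856 = sqrt(-307 + 319)/494275 - 455701/65856 = sqrt(12)*(1/494275) - 455701*1/65856 = (2*sqrt(3))*(1/494275) - 455701/65856 = 2*sqrt(3)/494275 - 455701/65856 = -455701/65856 + 2*sqrt(3)/494275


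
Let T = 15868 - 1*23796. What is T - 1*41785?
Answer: -49713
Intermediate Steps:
T = -7928 (T = 15868 - 23796 = -7928)
T - 1*41785 = -7928 - 1*41785 = -7928 - 41785 = -49713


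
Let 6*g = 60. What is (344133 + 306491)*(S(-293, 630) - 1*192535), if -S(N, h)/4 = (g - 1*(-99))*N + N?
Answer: -41389445760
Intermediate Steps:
g = 10 (g = (1/6)*60 = 10)
S(N, h) = -440*N (S(N, h) = -4*((10 - 1*(-99))*N + N) = -4*((10 + 99)*N + N) = -4*(109*N + N) = -440*N)
(344133 + 306491)*(S(-293, 630) - 1*192535) = (344133 + 306491)*(-440*(-293) - 1*192535) = 650624*(128920 - 192535) = 650624*(-63615) = -41389445760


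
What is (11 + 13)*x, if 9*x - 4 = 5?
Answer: 24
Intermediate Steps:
x = 1 (x = 4/9 + (⅑)*5 = 4/9 + 5/9 = 1)
(11 + 13)*x = (11 + 13)*1 = 24*1 = 24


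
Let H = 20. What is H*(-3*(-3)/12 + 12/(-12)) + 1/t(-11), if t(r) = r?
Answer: -56/11 ≈ -5.0909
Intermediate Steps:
H*(-3*(-3)/12 + 12/(-12)) + 1/t(-11) = 20*(-3*(-3)/12 + 12/(-12)) + 1/(-11) = 20*(9*(1/12) + 12*(-1/12)) - 1/11 = 20*(¾ - 1) - 1/11 = 20*(-¼) - 1/11 = -5 - 1/11 = -56/11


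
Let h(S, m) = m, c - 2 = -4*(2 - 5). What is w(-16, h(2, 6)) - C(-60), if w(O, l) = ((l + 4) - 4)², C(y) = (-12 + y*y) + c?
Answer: -3566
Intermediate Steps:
c = 14 (c = 2 - 4*(2 - 5) = 2 - 4*(-3) = 2 + 12 = 14)
C(y) = 2 + y² (C(y) = (-12 + y*y) + 14 = (-12 + y²) + 14 = 2 + y²)
w(O, l) = l² (w(O, l) = ((4 + l) - 4)² = l²)
w(-16, h(2, 6)) - C(-60) = 6² - (2 + (-60)²) = 36 - (2 + 3600) = 36 - 1*3602 = 36 - 3602 = -3566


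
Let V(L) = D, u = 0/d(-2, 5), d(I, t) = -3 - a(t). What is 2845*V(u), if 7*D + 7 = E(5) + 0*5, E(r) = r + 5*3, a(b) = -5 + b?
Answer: 36985/7 ≈ 5283.6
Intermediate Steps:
E(r) = 15 + r (E(r) = r + 15 = 15 + r)
D = 13/7 (D = -1 + ((15 + 5) + 0*5)/7 = -1 + (20 + 0)/7 = -1 + (1/7)*20 = -1 + 20/7 = 13/7 ≈ 1.8571)
d(I, t) = 2 - t (d(I, t) = -3 - (-5 + t) = -3 + (5 - t) = 2 - t)
u = 0 (u = 0/(2 - 1*5) = 0/(2 - 5) = 0/(-3) = 0*(-1/3) = 0)
V(L) = 13/7
2845*V(u) = 2845*(13/7) = 36985/7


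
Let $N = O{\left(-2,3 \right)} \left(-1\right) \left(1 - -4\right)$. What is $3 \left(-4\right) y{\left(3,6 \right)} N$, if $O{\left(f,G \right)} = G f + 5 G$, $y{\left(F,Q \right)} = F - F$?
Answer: $0$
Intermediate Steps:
$y{\left(F,Q \right)} = 0$
$O{\left(f,G \right)} = 5 G + G f$
$N = -45$ ($N = 3 \left(5 - 2\right) \left(-1\right) \left(1 - -4\right) = 3 \cdot 3 \left(-1\right) \left(1 + 4\right) = 9 \left(-1\right) 5 = \left(-9\right) 5 = -45$)
$3 \left(-4\right) y{\left(3,6 \right)} N = 3 \left(-4\right) 0 \left(-45\right) = \left(-12\right) 0 \left(-45\right) = 0 \left(-45\right) = 0$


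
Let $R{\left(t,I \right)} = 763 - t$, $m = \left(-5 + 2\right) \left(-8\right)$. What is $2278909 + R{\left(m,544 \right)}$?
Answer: $2279648$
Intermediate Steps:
$m = 24$ ($m = \left(-3\right) \left(-8\right) = 24$)
$2278909 + R{\left(m,544 \right)} = 2278909 + \left(763 - 24\right) = 2278909 + 739 = 2279648$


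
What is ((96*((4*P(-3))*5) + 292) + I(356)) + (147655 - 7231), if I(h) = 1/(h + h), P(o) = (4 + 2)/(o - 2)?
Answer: 98549345/712 ≈ 1.3841e+5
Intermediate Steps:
P(o) = 6/(-2 + o)
I(h) = 1/(2*h)
((96*((4*P(-3))*5) + 292) + I(356)) + (147655 - 7231) = ((96*((4*(6/(-2 - 3)))*5) + 292) + (1/2)/356) + (147655 - 7231) = ((96*((4*(6/(-5)))*5) + 292) + (1/2)*(1/356)) + 140424 = ((96*((4*(6*(-1/5)))*5) + 292) + 1/712) + 140424 = ((96*((4*(-6/5))*5) + 292) + 1/712) + 140424 = ((96*(-24/5*5) + 292) + 1/712) + 140424 = ((96*(-24) + 292) + 1/712) + 140424 = ((-2304 + 292) + 1/712) + 140424 = (-2012 + 1/712) + 140424 = -1432543/712 + 140424 = 98549345/712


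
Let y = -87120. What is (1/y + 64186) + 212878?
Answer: 24137815679/87120 ≈ 2.7706e+5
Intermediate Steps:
(1/y + 64186) + 212878 = (1/(-87120) + 64186) + 212878 = (-1/87120 + 64186) + 212878 = 5591884319/87120 + 212878 = 24137815679/87120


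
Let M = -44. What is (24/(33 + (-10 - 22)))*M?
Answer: -1056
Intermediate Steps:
(24/(33 + (-10 - 22)))*M = (24/(33 + (-10 - 22)))*(-44) = (24/(33 - 32))*(-44) = (24/1)*(-44) = (24*1)*(-44) = 24*(-44) = -1056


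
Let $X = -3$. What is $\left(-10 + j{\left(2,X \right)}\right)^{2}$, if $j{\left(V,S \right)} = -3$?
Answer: $169$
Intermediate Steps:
$\left(-10 + j{\left(2,X \right)}\right)^{2} = \left(-10 - 3\right)^{2} = \left(-13\right)^{2} = 169$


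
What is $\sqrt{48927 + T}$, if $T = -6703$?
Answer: $4 \sqrt{2639} \approx 205.48$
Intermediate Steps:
$\sqrt{48927 + T} = \sqrt{48927 - 6703} = \sqrt{42224} = 4 \sqrt{2639}$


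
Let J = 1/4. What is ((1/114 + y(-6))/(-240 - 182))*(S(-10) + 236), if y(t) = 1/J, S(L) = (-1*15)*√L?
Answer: -26963/12027 + 2285*I*√10/16036 ≈ -2.2419 + 0.4506*I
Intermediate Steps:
J = ¼ ≈ 0.25000
S(L) = -15*√L
y(t) = 4 (y(t) = 1/(¼) = 4)
((1/114 + y(-6))/(-240 - 182))*(S(-10) + 236) = ((1/114 + 4)/(-240 - 182))*(-15*I*√10 + 236) = ((1/114 + 4)/(-422))*(-15*I*√10 + 236) = ((457/114)*(-1/422))*(-15*I*√10 + 236) = -457*(236 - 15*I*√10)/48108 = -26963/12027 + 2285*I*√10/16036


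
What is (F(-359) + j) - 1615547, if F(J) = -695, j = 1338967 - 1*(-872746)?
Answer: 595471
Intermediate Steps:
j = 2211713 (j = 1338967 + 872746 = 2211713)
(F(-359) + j) - 1615547 = (-695 + 2211713) - 1615547 = 2211018 - 1615547 = 595471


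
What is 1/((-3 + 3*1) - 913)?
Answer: -1/913 ≈ -0.0010953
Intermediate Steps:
1/((-3 + 3*1) - 913) = 1/((-3 + 3) - 913) = 1/(0 - 913) = 1/(-913) = -1/913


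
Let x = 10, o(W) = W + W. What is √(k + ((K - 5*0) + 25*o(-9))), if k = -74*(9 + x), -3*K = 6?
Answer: I*√1858 ≈ 43.104*I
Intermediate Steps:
o(W) = 2*W
K = -2 (K = -⅓*6 = -2)
k = -1406 (k = -74*(9 + 10) = -74*19 = -1406)
√(k + ((K - 5*0) + 25*o(-9))) = √(-1406 + ((-2 - 5*0) + 25*(2*(-9)))) = √(-1406 + ((-2 + 0) + 25*(-18))) = √(-1406 + (-2 - 450)) = √(-1406 - 452) = √(-1858) = I*√1858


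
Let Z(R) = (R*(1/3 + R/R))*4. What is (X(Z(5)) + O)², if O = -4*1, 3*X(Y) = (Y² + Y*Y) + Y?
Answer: 167236624/729 ≈ 2.2941e+5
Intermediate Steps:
Z(R) = 16*R/3 (Z(R) = (R*(1*(⅓) + 1))*4 = (R*(⅓ + 1))*4 = (R*(4/3))*4 = (4*R/3)*4 = 16*R/3)
X(Y) = Y/3 + 2*Y²/3 (X(Y) = ((Y² + Y*Y) + Y)/3 = ((Y² + Y²) + Y)/3 = (2*Y² + Y)/3 = (Y + 2*Y²)/3 = Y/3 + 2*Y²/3)
O = -4
(X(Z(5)) + O)² = (((16/3)*5)*(1 + 2*((16/3)*5))/3 - 4)² = ((⅓)*(80/3)*(1 + 2*(80/3)) - 4)² = ((⅓)*(80/3)*(1 + 160/3) - 4)² = ((⅓)*(80/3)*(163/3) - 4)² = (13040/27 - 4)² = (12932/27)² = 167236624/729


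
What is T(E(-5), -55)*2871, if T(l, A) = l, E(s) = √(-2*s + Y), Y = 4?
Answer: 2871*√14 ≈ 10742.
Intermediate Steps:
E(s) = √(4 - 2*s) (E(s) = √(-2*s + 4) = √(4 - 2*s))
T(E(-5), -55)*2871 = √(4 - 2*(-5))*2871 = √(4 + 10)*2871 = √14*2871 = 2871*√14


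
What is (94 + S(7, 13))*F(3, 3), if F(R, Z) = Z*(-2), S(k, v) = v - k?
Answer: -600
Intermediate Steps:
F(R, Z) = -2*Z
(94 + S(7, 13))*F(3, 3) = (94 + (13 - 1*7))*(-2*3) = (94 + (13 - 7))*(-6) = (94 + 6)*(-6) = 100*(-6) = -600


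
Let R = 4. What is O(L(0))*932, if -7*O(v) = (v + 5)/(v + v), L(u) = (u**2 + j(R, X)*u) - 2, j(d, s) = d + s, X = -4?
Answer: 699/7 ≈ 99.857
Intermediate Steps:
L(u) = -2 + u**2 (L(u) = (u**2 + (4 - 4)*u) - 2 = (u**2 + 0*u) - 2 = (u**2 + 0) - 2 = u**2 - 2 = -2 + u**2)
O(v) = -(5 + v)/(14*v) (O(v) = -(v + 5)/(7*(v + v)) = -(5 + v)/(7*(2*v)) = -(5 + v)*1/(2*v)/7 = -(5 + v)/(14*v))
O(L(0))*932 = ((-5 - (-2 + 0**2))/(14*(-2 + 0**2)))*932 = ((-5 - (-2 + 0))/(14*(-2 + 0)))*932 = ((1/14)*(-5 - 1*(-2))/(-2))*932 = ((1/14)*(-1/2)*(-5 + 2))*932 = ((1/14)*(-1/2)*(-3))*932 = (3/28)*932 = 699/7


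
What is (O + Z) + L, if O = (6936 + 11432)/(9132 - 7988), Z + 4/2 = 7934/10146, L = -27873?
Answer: -20209397236/725439 ≈ -27858.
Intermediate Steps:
Z = -6179/5073 (Z = -2 + 7934/10146 = -2 + 7934*(1/10146) = -2 + 3967/5073 = -6179/5073 ≈ -1.2180)
O = 2296/143 (O = 18368/1144 = 18368*(1/1144) = 2296/143 ≈ 16.056)
(O + Z) + L = (2296/143 - 6179/5073) - 27873 = 10764011/725439 - 27873 = -20209397236/725439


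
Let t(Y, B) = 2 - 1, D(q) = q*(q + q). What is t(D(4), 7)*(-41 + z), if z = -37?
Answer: -78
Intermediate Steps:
D(q) = 2*q**2 (D(q) = q*(2*q) = 2*q**2)
t(Y, B) = 1
t(D(4), 7)*(-41 + z) = 1*(-41 - 37) = 1*(-78) = -78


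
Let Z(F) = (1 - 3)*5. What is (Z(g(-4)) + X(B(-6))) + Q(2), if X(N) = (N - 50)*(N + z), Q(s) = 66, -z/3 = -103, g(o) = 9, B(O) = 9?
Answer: -12982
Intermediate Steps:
z = 309 (z = -3*(-103) = 309)
Z(F) = -10 (Z(F) = -2*5 = -10)
X(N) = (-50 + N)*(309 + N) (X(N) = (N - 50)*(N + 309) = (-50 + N)*(309 + N))
(Z(g(-4)) + X(B(-6))) + Q(2) = (-10 + (-15450 + 9² + 259*9)) + 66 = (-10 + (-15450 + 81 + 2331)) + 66 = (-10 - 13038) + 66 = -13048 + 66 = -12982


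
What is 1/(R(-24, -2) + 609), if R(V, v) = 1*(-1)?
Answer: 1/608 ≈ 0.0016447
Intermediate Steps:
R(V, v) = -1
1/(R(-24, -2) + 609) = 1/(-1 + 609) = 1/608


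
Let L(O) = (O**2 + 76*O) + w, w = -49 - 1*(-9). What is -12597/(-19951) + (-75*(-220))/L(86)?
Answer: 126047256/69289823 ≈ 1.8191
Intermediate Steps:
w = -40 (w = -49 + 9 = -40)
L(O) = -40 + O**2 + 76*O (L(O) = (O**2 + 76*O) - 40 = -40 + O**2 + 76*O)
-12597/(-19951) + (-75*(-220))/L(86) = -12597/(-19951) + (-75*(-220))/(-40 + 86**2 + 76*86) = -12597*(-1/19951) + 16500/(-40 + 7396 + 6536) = 12597/19951 + 16500/13892 = 12597/19951 + 16500*(1/13892) = 12597/19951 + 4125/3473 = 126047256/69289823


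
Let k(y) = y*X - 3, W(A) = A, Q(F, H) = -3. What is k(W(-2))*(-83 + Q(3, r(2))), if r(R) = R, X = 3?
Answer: 774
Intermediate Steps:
k(y) = -3 + 3*y (k(y) = y*3 - 3 = 3*y - 3 = -3 + 3*y)
k(W(-2))*(-83 + Q(3, r(2))) = (-3 + 3*(-2))*(-83 - 3) = (-3 - 6)*(-86) = -9*(-86) = 774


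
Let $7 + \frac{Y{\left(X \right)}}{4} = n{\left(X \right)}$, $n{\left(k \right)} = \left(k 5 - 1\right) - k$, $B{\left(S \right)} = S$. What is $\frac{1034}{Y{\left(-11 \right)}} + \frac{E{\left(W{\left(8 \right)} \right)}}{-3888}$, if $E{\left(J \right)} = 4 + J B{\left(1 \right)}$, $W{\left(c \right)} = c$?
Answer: $- \frac{41903}{8424} \approx -4.9742$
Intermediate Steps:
$n{\left(k \right)} = -1 + 4 k$ ($n{\left(k \right)} = \left(5 k - 1\right) - k = \left(-1 + 5 k\right) - k = -1 + 4 k$)
$E{\left(J \right)} = 4 + J$ ($E{\left(J \right)} = 4 + J 1 = 4 + J$)
$Y{\left(X \right)} = -32 + 16 X$ ($Y{\left(X \right)} = -28 + 4 \left(-1 + 4 X\right) = -28 + \left(-4 + 16 X\right) = -32 + 16 X$)
$\frac{1034}{Y{\left(-11 \right)}} + \frac{E{\left(W{\left(8 \right)} \right)}}{-3888} = \frac{1034}{-32 + 16 \left(-11\right)} + \frac{4 + 8}{-3888} = \frac{1034}{-32 - 176} + 12 \left(- \frac{1}{3888}\right) = \frac{1034}{-208} - \frac{1}{324} = 1034 \left(- \frac{1}{208}\right) - \frac{1}{324} = - \frac{517}{104} - \frac{1}{324} = - \frac{41903}{8424}$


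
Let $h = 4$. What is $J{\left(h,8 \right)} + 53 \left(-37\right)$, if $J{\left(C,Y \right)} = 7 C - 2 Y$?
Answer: $-1949$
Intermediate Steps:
$J{\left(C,Y \right)} = - 2 Y + 7 C$
$J{\left(h,8 \right)} + 53 \left(-37\right) = \left(\left(-2\right) 8 + 7 \cdot 4\right) + 53 \left(-37\right) = \left(-16 + 28\right) - 1961 = 12 - 1961 = -1949$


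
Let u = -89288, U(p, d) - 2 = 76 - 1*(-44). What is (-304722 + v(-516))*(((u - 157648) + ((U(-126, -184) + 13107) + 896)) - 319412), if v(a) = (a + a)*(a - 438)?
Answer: -375404508738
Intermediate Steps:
U(p, d) = 122 (U(p, d) = 2 + (76 - 1*(-44)) = 2 + (76 + 44) = 2 + 120 = 122)
v(a) = 2*a*(-438 + a) (v(a) = (2*a)*(-438 + a) = 2*a*(-438 + a))
(-304722 + v(-516))*(((u - 157648) + ((U(-126, -184) + 13107) + 896)) - 319412) = (-304722 + 2*(-516)*(-438 - 516))*(((-89288 - 157648) + ((122 + 13107) + 896)) - 319412) = (-304722 + 2*(-516)*(-954))*((-246936 + (13229 + 896)) - 319412) = (-304722 + 984528)*((-246936 + 14125) - 319412) = 679806*(-232811 - 319412) = 679806*(-552223) = -375404508738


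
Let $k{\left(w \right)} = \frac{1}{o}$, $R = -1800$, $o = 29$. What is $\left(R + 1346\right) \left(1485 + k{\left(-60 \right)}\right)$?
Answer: $- \frac{19551964}{29} \approx -6.7421 \cdot 10^{5}$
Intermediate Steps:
$k{\left(w \right)} = \frac{1}{29}$
$\left(R + 1346\right) \left(1485 + k{\left(-60 \right)}\right) = \left(-1800 + 1346\right) \left(1485 + \frac{1}{29}\right) = \left(-454\right) \frac{43066}{29} = - \frac{19551964}{29}$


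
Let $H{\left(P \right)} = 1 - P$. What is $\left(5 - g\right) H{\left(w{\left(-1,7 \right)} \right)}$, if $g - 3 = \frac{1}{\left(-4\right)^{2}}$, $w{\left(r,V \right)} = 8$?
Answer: $- \frac{217}{16} \approx -13.563$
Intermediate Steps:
$g = \frac{49}{16}$ ($g = 3 + \frac{1}{\left(-4\right)^{2}} = 3 + \frac{1}{16} = \frac{49}{16} \approx 3.0625$)
$\left(5 - g\right) H{\left(w{\left(-1,7 \right)} \right)} = \left(5 - \frac{49}{16}\right) \left(1 - 8\right) = \frac{31}{16} \left(-7\right) = - \frac{217}{16}$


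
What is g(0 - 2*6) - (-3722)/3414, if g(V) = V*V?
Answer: 247669/1707 ≈ 145.09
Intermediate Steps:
g(V) = V²
g(0 - 2*6) - (-3722)/3414 = (0 - 2*6)² - (-3722)/3414 = (0 - 12)² - (-3722)/3414 = (-12)² - 1*(-1861/1707) = 144 + 1861/1707 = 247669/1707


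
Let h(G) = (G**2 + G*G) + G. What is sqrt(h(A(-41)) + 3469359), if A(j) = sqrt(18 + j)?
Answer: sqrt(3469313 + I*sqrt(23)) ≈ 1862.6 + 0.e-3*I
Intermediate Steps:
h(G) = G + 2*G**2 (h(G) = (G**2 + G**2) + G = 2*G**2 + G = G + 2*G**2)
sqrt(h(A(-41)) + 3469359) = sqrt(sqrt(18 - 41)*(1 + 2*sqrt(18 - 41)) + 3469359) = sqrt(sqrt(-23)*(1 + 2*sqrt(-23)) + 3469359) = sqrt((I*sqrt(23))*(1 + 2*(I*sqrt(23))) + 3469359) = sqrt((I*sqrt(23))*(1 + 2*I*sqrt(23)) + 3469359) = sqrt(I*sqrt(23)*(1 + 2*I*sqrt(23)) + 3469359) = sqrt(3469359 + I*sqrt(23)*(1 + 2*I*sqrt(23)))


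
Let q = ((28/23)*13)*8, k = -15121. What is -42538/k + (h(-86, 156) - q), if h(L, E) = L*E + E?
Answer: -4654656558/347783 ≈ -13384.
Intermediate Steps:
h(L, E) = E + E*L (h(L, E) = E*L + E = E + E*L)
q = 2912/23 (q = ((28*(1/23))*13)*8 = ((28/23)*13)*8 = (364/23)*8 = 2912/23 ≈ 126.61)
-42538/k + (h(-86, 156) - q) = -42538/(-15121) + (156*(1 - 86) - 1*2912/23) = -42538*(-1/15121) + (156*(-85) - 2912/23) = 42538/15121 + (-13260 - 2912/23) = 42538/15121 - 307892/23 = -4654656558/347783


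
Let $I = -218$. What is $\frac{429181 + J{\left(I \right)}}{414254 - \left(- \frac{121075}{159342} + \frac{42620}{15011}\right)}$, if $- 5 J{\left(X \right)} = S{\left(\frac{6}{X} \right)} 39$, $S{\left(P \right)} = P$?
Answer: $\frac{559470376294750644}{540008905254731485} \approx 1.036$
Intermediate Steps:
$J{\left(X \right)} = - \frac{234}{5 X}$ ($J{\left(X \right)} = - \frac{\frac{6}{X} 39}{5} = - \frac{234 \frac{1}{X}}{5} = - \frac{234}{5 X}$)
$\frac{429181 + J{\left(I \right)}}{414254 - \left(- \frac{121075}{159342} + \frac{42620}{15011}\right)} = \frac{429181 - \frac{234}{5 \left(-218\right)}}{414254 - \left(- \frac{121075}{159342} + \frac{42620}{15011}\right)} = \frac{429181 - - \frac{117}{545}}{414254 - \frac{4973699215}{2391882762}} = \frac{429181 + \frac{117}{545}}{414254 + \left(- \frac{42620}{15011} + \frac{121075}{159342}\right)} = \frac{233903762}{545 \left(414254 - \frac{4973699215}{2391882762}\right)} = \frac{233903762}{545 \cdot \frac{990842027990333}{2391882762}} = \frac{233903762}{545} \cdot \frac{2391882762}{990842027990333} = \frac{559470376294750644}{540008905254731485}$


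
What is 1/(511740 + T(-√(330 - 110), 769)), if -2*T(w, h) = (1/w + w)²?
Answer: 440/225116759 ≈ 1.9545e-6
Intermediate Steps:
T(w, h) = -(w + 1/w)²/2 (T(w, h) = -(1/w + w)²/2 = -(w + 1/w)²/2)
1/(511740 + T(-√(330 - 110), 769)) = 1/(511740 - (1 + (-√(330 - 110))²)²/(2*(-√(330 - 110))²)) = 1/(511740 - (1 + (-√220)²)²/(2*(-√220)²)) = 1/(511740 - (1 + (-2*√55)²)²/(2*(-2*√55)²)) = 1/(511740 - ½*1/220*(1 + 220)²) = 1/(511740 - ½*1/220*221²) = 1/(511740 - ½*1/220*48841) = 1/(511740 - 48841/440) = 1/(225116759/440) = 440/225116759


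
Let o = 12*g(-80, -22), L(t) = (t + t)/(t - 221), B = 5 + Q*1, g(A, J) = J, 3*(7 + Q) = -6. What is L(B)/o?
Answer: -1/7425 ≈ -0.00013468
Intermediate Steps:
Q = -9 (Q = -7 + (1/3)*(-6) = -7 - 2 = -9)
B = -4 (B = 5 - 9*1 = 5 - 9 = -4)
L(t) = 2*t/(-221 + t) (L(t) = (2*t)/(-221 + t) = 2*t/(-221 + t))
o = -264 (o = 12*(-22) = -264)
L(B)/o = (2*(-4)/(-221 - 4))/(-264) = (2*(-4)/(-225))*(-1/264) = (2*(-4)*(-1/225))*(-1/264) = (8/225)*(-1/264) = -1/7425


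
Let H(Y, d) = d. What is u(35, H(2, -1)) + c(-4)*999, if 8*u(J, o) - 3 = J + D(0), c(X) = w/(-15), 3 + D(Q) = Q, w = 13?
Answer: -34457/40 ≈ -861.42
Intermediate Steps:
D(Q) = -3 + Q
c(X) = -13/15 (c(X) = 13/(-15) = 13*(-1/15) = -13/15)
u(J, o) = J/8 (u(J, o) = 3/8 + (J + (-3 + 0))/8 = 3/8 + (J - 3)/8 = 3/8 + (-3 + J)/8 = 3/8 + (-3/8 + J/8) = J/8)
u(35, H(2, -1)) + c(-4)*999 = (⅛)*35 - 13/15*999 = 35/8 - 4329/5 = -34457/40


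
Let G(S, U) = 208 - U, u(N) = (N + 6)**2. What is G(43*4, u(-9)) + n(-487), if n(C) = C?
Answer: -288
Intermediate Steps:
u(N) = (6 + N)**2
G(43*4, u(-9)) + n(-487) = (208 - (6 - 9)**2) - 487 = (208 - 1*(-3)**2) - 487 = (208 - 1*9) - 487 = (208 - 9) - 487 = 199 - 487 = -288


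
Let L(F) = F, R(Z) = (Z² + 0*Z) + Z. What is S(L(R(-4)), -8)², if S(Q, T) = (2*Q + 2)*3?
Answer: 6084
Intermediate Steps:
R(Z) = Z + Z² (R(Z) = (Z² + 0) + Z = Z² + Z = Z + Z²)
S(Q, T) = 6 + 6*Q (S(Q, T) = (2 + 2*Q)*3 = 6 + 6*Q)
S(L(R(-4)), -8)² = (6 + 6*(-4*(1 - 4)))² = (6 + 6*(-4*(-3)))² = (6 + 6*12)² = (6 + 72)² = 78² = 6084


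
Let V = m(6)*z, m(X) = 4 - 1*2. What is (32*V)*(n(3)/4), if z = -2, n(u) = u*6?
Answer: -576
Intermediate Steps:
n(u) = 6*u
m(X) = 2 (m(X) = 4 - 2 = 2)
V = -4 (V = 2*(-2) = -4)
(32*V)*(n(3)/4) = (32*(-4))*((6*3)/4) = -2304/4 = -128*9/2 = -576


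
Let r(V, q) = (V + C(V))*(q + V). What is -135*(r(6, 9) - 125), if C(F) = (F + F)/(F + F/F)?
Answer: 8775/7 ≈ 1253.6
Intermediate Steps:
C(F) = 2*F/(1 + F) (C(F) = (2*F)/(F + 1) = (2*F)/(1 + F) = 2*F/(1 + F))
r(V, q) = (V + q)*(V + 2*V/(1 + V)) (r(V, q) = (V + 2*V/(1 + V))*(q + V) = (V + 2*V/(1 + V))*(V + q) = (V + q)*(V + 2*V/(1 + V)))
-135*(r(6, 9) - 125) = -135*(6*(2*6 + 2*9 + (1 + 6)*(6 + 9))/(1 + 6) - 125) = -135*(6*(12 + 18 + 7*15)/7 - 125) = -135*(6*(⅐)*(12 + 18 + 105) - 125) = -135*(6*(⅐)*135 - 125) = -135*(810/7 - 125) = -135*(-65/7) = 8775/7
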